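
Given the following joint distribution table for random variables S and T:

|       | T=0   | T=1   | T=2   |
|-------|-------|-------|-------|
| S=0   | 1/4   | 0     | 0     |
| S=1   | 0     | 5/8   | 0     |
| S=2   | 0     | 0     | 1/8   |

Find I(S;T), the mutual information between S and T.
Marginal P(S) (row sums):
  P(S=0) = 1/4 + 0 + 0 = 1/4
  P(S=1) = 0 + 5/8 + 0 = 5/8
  P(S=2) = 0 + 0 + 1/8 = 1/8
Marginal P(T) (column sums):
  P(T=0) = 1/4 + 0 + 0 = 1/4
  P(T=1) = 0 + 5/8 + 0 = 5/8
  P(T=2) = 0 + 0 + 1/8 = 1/8

H(S) = -[(1/4)·log₂(1/4) + (5/8)·log₂(5/8) + (1/8)·log₂(1/8)]
  = 0.5000 + 0.4238 + 0.3750
  = 1.2988 bits
H(T) = -[(1/4)·log₂(1/4) + (5/8)·log₂(5/8) + (1/8)·log₂(1/8)]
  = 0.5000 + 0.4238 + 0.3750
  = 1.2988 bits
H(S,T) = -[(1/4)·log₂(1/4) + (5/8)·log₂(5/8) + (1/8)·log₂(1/8)]
  = 0.5000 + 0.4238 + 0.3750
  = 1.2988 bits

I(S;T) = H(S) + H(T) - H(S,T)
  = 1.2988 + 1.2988 - 1.2988
  = 1.2988 bits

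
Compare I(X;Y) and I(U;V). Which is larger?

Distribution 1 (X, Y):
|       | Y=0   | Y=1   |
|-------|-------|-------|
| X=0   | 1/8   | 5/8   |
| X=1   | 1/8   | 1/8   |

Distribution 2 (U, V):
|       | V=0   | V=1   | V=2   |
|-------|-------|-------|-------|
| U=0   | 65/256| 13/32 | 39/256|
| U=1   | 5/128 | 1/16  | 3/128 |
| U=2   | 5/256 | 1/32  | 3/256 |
Distribution 1 (X, Y):
Marginal P(X) (row sums):
  P(X=0) = 1/8 + 5/8 = 3/4
  P(X=1) = 1/8 + 1/8 = 1/4
Marginal P(Y) (column sums):
  P(Y=0) = 1/8 + 1/8 = 1/4
  P(Y=1) = 5/8 + 1/8 = 3/4

H(X) = -[(3/4)·log₂(3/4) + (1/4)·log₂(1/4)]
  = 0.3113 + 0.5000
  = 0.8113 bits
H(Y) = -[(1/4)·log₂(1/4) + (3/4)·log₂(3/4)]
  = 0.5000 + 0.3113
  = 0.8113 bits
H(X,Y) = -[(1/8)·log₂(1/8) + (5/8)·log₂(5/8) + (1/8)·log₂(1/8) + (1/8)·log₂(1/8)]
  = 0.3750 + 0.4238 + 0.3750 + 0.3750
  = 1.5488 bits

I(X;Y) = H(X) + H(Y) - H(X,Y)
  = 0.8113 + 0.8113 - 1.5488
  = 0.0738 bits

Distribution 2 (U, V):
Marginal P(U) (row sums):
  P(U=0) = 65/256 + 13/32 + 39/256 = 13/16
  P(U=1) = 5/128 + 1/16 + 3/128 = 1/8
  P(U=2) = 5/256 + 1/32 + 3/256 = 1/16
Marginal P(V) (column sums):
  P(V=0) = 65/256 + 5/128 + 5/256 = 5/16
  P(V=1) = 13/32 + 1/16 + 1/32 = 1/2
  P(V=2) = 39/256 + 3/128 + 3/256 = 3/16

H(U) = -[(13/16)·log₂(13/16) + (1/8)·log₂(1/8) + (1/16)·log₂(1/16)]
  = 0.2434 + 0.3750 + 0.2500
  = 0.8684 bits
H(V) = -[(5/16)·log₂(5/16) + (1/2)·log₂(1/2) + (3/16)·log₂(3/16)]
  = 0.5244 + 0.5000 + 0.4528
  = 1.4772 bits
H(U,V) = -[(65/256)·log₂(65/256) + (13/32)·log₂(13/32) + (39/256)·log₂(39/256) + (5/128)·log₂(5/128) + (1/16)·log₂(1/16) + (3/128)·log₂(3/128) + (5/256)·log₂(5/256) + (1/32)·log₂(1/32) + (3/256)·log₂(3/256)]
  = 0.5021 + 0.5279 + 0.4136 + 0.1827 + 0.2500 + 0.1269 + 0.1109 + 0.1563 + 0.0752
  = 2.3456 bits

I(U;V) = H(U) + H(V) - H(U,V)
  = 0.8684 + 1.4772 - 2.3456
  = 0.0000 bits

I(X;Y) = 0.0738 bits > I(U;V) = 0.0000 bits, so (X, Y) has the higher mutual information (stronger dependence).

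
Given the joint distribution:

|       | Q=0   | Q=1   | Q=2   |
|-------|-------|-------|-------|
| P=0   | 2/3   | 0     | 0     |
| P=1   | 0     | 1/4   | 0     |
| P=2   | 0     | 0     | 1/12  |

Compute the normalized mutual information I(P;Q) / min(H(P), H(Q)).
Marginal P(P) (row sums):
  P(P=0) = 2/3 + 0 + 0 = 2/3
  P(P=1) = 0 + 1/4 + 0 = 1/4
  P(P=2) = 0 + 0 + 1/12 = 1/12
Marginal P(Q) (column sums):
  P(Q=0) = 2/3 + 0 + 0 = 2/3
  P(Q=1) = 0 + 1/4 + 0 = 1/4
  P(Q=2) = 0 + 0 + 1/12 = 1/12

H(P) = -[(2/3)·log₂(2/3) + (1/4)·log₂(1/4) + (1/12)·log₂(1/12)]
  = 0.3900 + 0.5000 + 0.2987
  = 1.1887 bits
H(Q) = -[(2/3)·log₂(2/3) + (1/4)·log₂(1/4) + (1/12)·log₂(1/12)]
  = 0.3900 + 0.5000 + 0.2987
  = 1.1887 bits
H(P,Q) = -[(2/3)·log₂(2/3) + (1/4)·log₂(1/4) + (1/12)·log₂(1/12)]
  = 0.3900 + 0.5000 + 0.2987
  = 1.1887 bits

I(P;Q) = H(P) + H(Q) - H(P,Q)
  = 1.1887 + 1.1887 - 1.1887
  = 1.1887 bits

min(H(P), H(Q)) = min(1.1887, 1.1887) = 1.1887 bits
Normalized MI = 1.1887 / 1.1887 = 1.0000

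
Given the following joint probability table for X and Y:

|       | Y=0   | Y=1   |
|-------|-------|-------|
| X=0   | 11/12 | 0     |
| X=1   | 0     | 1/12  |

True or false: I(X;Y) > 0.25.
Marginal P(X) (row sums):
  P(X=0) = 11/12 + 0 = 11/12
  P(X=1) = 0 + 1/12 = 1/12
Marginal P(Y) (column sums):
  P(Y=0) = 11/12 + 0 = 11/12
  P(Y=1) = 0 + 1/12 = 1/12

H(X) = -[(11/12)·log₂(11/12) + (1/12)·log₂(1/12)]
  = 0.1151 + 0.2987
  = 0.4138 bits
H(Y) = -[(11/12)·log₂(11/12) + (1/12)·log₂(1/12)]
  = 0.1151 + 0.2987
  = 0.4138 bits
H(X,Y) = -[(11/12)·log₂(11/12) + (1/12)·log₂(1/12)]
  = 0.1151 + 0.2987
  = 0.4138 bits

I(X;Y) = H(X) + H(Y) - H(X,Y)
  = 0.4138 + 0.4138 - 0.4138
  = 0.4138 bits

True. I(X;Y) = 0.4138 bits, which is > 0.25 bits.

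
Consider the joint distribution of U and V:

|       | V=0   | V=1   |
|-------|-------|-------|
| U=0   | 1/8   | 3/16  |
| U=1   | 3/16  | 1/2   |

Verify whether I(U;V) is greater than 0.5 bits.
Marginal P(U) (row sums):
  P(U=0) = 1/8 + 3/16 = 5/16
  P(U=1) = 3/16 + 1/2 = 11/16
Marginal P(V) (column sums):
  P(V=0) = 1/8 + 3/16 = 5/16
  P(V=1) = 3/16 + 1/2 = 11/16

H(U) = -[(5/16)·log₂(5/16) + (11/16)·log₂(11/16)]
  = 0.5244 + 0.3716
  = 0.8960 bits
H(V) = -[(5/16)·log₂(5/16) + (11/16)·log₂(11/16)]
  = 0.5244 + 0.3716
  = 0.8960 bits
H(U,V) = -[(1/8)·log₂(1/8) + (3/16)·log₂(3/16) + (3/16)·log₂(3/16) + (1/2)·log₂(1/2)]
  = 0.3750 + 0.4528 + 0.4528 + 0.5000
  = 1.7806 bits

I(U;V) = H(U) + H(V) - H(U,V)
  = 0.8960 + 0.8960 - 1.7806
  = 0.0114 bits

No. I(U;V) = 0.0114 bits, which is ≤ 0.5 bits.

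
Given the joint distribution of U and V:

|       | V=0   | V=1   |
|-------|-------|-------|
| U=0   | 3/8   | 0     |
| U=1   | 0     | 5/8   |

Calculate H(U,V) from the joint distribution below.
H(U,V) = -Σ P(U,V) log₂ P(U,V), summed over the non-zero cells:
H(U,V) = -[(3/8)·log₂(3/8) + (5/8)·log₂(5/8)]
  = 0.5306 + 0.4238
  = 0.9544 bits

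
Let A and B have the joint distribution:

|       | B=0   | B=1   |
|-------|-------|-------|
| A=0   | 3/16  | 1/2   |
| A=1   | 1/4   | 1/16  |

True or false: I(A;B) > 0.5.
Marginal P(A) (row sums):
  P(A=0) = 3/16 + 1/2 = 11/16
  P(A=1) = 1/4 + 1/16 = 5/16
Marginal P(B) (column sums):
  P(B=0) = 3/16 + 1/4 = 7/16
  P(B=1) = 1/2 + 1/16 = 9/16

H(A) = -[(11/16)·log₂(11/16) + (5/16)·log₂(5/16)]
  = 0.3716 + 0.5244
  = 0.8960 bits
H(B) = -[(7/16)·log₂(7/16) + (9/16)·log₂(9/16)]
  = 0.5218 + 0.4669
  = 0.9887 bits
H(A,B) = -[(3/16)·log₂(3/16) + (1/2)·log₂(1/2) + (1/4)·log₂(1/4) + (1/16)·log₂(1/16)]
  = 0.4528 + 0.5000 + 0.5000 + 0.2500
  = 1.7028 bits

I(A;B) = H(A) + H(B) - H(A,B)
  = 0.8960 + 0.9887 - 1.7028
  = 0.1819 bits

False. I(A;B) = 0.1819 bits, which is ≤ 0.5 bits.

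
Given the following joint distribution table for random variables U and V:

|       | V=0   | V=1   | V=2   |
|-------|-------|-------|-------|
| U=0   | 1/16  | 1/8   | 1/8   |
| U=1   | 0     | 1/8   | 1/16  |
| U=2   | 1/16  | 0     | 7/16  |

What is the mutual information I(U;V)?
Marginal P(U) (row sums):
  P(U=0) = 1/16 + 1/8 + 1/8 = 5/16
  P(U=1) = 0 + 1/8 + 1/16 = 3/16
  P(U=2) = 1/16 + 0 + 7/16 = 1/2
Marginal P(V) (column sums):
  P(V=0) = 1/16 + 0 + 1/16 = 1/8
  P(V=1) = 1/8 + 1/8 + 0 = 1/4
  P(V=2) = 1/8 + 1/16 + 7/16 = 5/8

H(U) = -[(5/16)·log₂(5/16) + (3/16)·log₂(3/16) + (1/2)·log₂(1/2)]
  = 0.5244 + 0.4528 + 0.5000
  = 1.4772 bits
H(V) = -[(1/8)·log₂(1/8) + (1/4)·log₂(1/4) + (5/8)·log₂(5/8)]
  = 0.3750 + 0.5000 + 0.4238
  = 1.2988 bits
H(U,V) = -[(1/16)·log₂(1/16) + (1/8)·log₂(1/8) + (1/8)·log₂(1/8) + (1/8)·log₂(1/8) + (1/16)·log₂(1/16) + (1/16)·log₂(1/16) + (7/16)·log₂(7/16)]
  = 0.2500 + 0.3750 + 0.3750 + 0.3750 + 0.2500 + 0.2500 + 0.5218
  = 2.3968 bits

I(U;V) = H(U) + H(V) - H(U,V)
  = 1.4772 + 1.2988 - 2.3968
  = 0.3792 bits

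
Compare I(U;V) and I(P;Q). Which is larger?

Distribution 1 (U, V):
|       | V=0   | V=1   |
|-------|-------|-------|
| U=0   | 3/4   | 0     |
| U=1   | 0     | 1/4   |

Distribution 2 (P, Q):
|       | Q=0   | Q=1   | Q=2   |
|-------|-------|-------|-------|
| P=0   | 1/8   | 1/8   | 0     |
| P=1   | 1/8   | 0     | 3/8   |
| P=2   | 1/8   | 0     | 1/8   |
Distribution 1 (U, V):
Marginal P(U) (row sums):
  P(U=0) = 3/4 + 0 = 3/4
  P(U=1) = 0 + 1/4 = 1/4
Marginal P(V) (column sums):
  P(V=0) = 3/4 + 0 = 3/4
  P(V=1) = 0 + 1/4 = 1/4

H(U) = -[(3/4)·log₂(3/4) + (1/4)·log₂(1/4)]
  = 0.3113 + 0.5000
  = 0.8113 bits
H(V) = -[(3/4)·log₂(3/4) + (1/4)·log₂(1/4)]
  = 0.3113 + 0.5000
  = 0.8113 bits
H(U,V) = -[(3/4)·log₂(3/4) + (1/4)·log₂(1/4)]
  = 0.3113 + 0.5000
  = 0.8113 bits

I(U;V) = H(U) + H(V) - H(U,V)
  = 0.8113 + 0.8113 - 0.8113
  = 0.8113 bits

Distribution 2 (P, Q):
Marginal P(P) (row sums):
  P(P=0) = 1/8 + 1/8 + 0 = 1/4
  P(P=1) = 1/8 + 0 + 3/8 = 1/2
  P(P=2) = 1/8 + 0 + 1/8 = 1/4
Marginal P(Q) (column sums):
  P(Q=0) = 1/8 + 1/8 + 1/8 = 3/8
  P(Q=1) = 1/8 + 0 + 0 = 1/8
  P(Q=2) = 0 + 3/8 + 1/8 = 1/2

H(P) = -[(1/4)·log₂(1/4) + (1/2)·log₂(1/2) + (1/4)·log₂(1/4)]
  = 0.5000 + 0.5000 + 0.5000
  = 1.5000 bits
H(Q) = -[(3/8)·log₂(3/8) + (1/8)·log₂(1/8) + (1/2)·log₂(1/2)]
  = 0.5306 + 0.3750 + 0.5000
  = 1.4056 bits
H(P,Q) = -[(1/8)·log₂(1/8) + (1/8)·log₂(1/8) + (1/8)·log₂(1/8) + (3/8)·log₂(3/8) + (1/8)·log₂(1/8) + (1/8)·log₂(1/8)]
  = 0.3750 + 0.3750 + 0.3750 + 0.5306 + 0.3750 + 0.3750
  = 2.4056 bits

I(P;Q) = H(P) + H(Q) - H(P,Q)
  = 1.5000 + 1.4056 - 2.4056
  = 0.5000 bits

I(U;V) = 0.8113 bits > I(P;Q) = 0.5000 bits, so (U, V) has the higher mutual information (stronger dependence).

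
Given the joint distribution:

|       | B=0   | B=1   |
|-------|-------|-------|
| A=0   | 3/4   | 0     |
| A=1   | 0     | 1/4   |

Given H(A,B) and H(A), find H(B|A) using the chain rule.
From the chain rule: H(A,B) = H(A) + H(B|A)
Therefore: H(B|A) = H(A,B) - H(A)

H(A,B) = -[(3/4)·log₂(3/4) + (1/4)·log₂(1/4)]
  = 0.3113 + 0.5000
  = 0.8113 bits
Marginal P(A) (row sums):
  P(A=0) = 3/4 + 0 = 3/4
  P(A=1) = 0 + 1/4 = 1/4
H(A) = -[(3/4)·log₂(3/4) + (1/4)·log₂(1/4)]
  = 0.3113 + 0.5000
  = 0.8113 bits

H(B|A) = 0.8113 - 0.8113 = 0.0000 bits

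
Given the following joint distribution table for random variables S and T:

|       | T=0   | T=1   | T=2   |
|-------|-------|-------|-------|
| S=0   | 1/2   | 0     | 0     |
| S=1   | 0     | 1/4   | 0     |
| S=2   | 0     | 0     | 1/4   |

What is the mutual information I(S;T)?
Marginal P(S) (row sums):
  P(S=0) = 1/2 + 0 + 0 = 1/2
  P(S=1) = 0 + 1/4 + 0 = 1/4
  P(S=2) = 0 + 0 + 1/4 = 1/4
Marginal P(T) (column sums):
  P(T=0) = 1/2 + 0 + 0 = 1/2
  P(T=1) = 0 + 1/4 + 0 = 1/4
  P(T=2) = 0 + 0 + 1/4 = 1/4

H(S) = -[(1/2)·log₂(1/2) + (1/4)·log₂(1/4) + (1/4)·log₂(1/4)]
  = 0.5000 + 0.5000 + 0.5000
  = 1.5000 bits
H(T) = -[(1/2)·log₂(1/2) + (1/4)·log₂(1/4) + (1/4)·log₂(1/4)]
  = 0.5000 + 0.5000 + 0.5000
  = 1.5000 bits
H(S,T) = -[(1/2)·log₂(1/2) + (1/4)·log₂(1/4) + (1/4)·log₂(1/4)]
  = 0.5000 + 0.5000 + 0.5000
  = 1.5000 bits

I(S;T) = H(S) + H(T) - H(S,T)
  = 1.5000 + 1.5000 - 1.5000
  = 1.5000 bits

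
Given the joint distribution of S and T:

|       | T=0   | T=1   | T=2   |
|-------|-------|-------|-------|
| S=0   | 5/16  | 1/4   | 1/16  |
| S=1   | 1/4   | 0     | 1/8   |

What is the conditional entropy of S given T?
Marginal P(T) (column sums):
  P(T=0) = 5/16 + 1/4 = 9/16
  P(T=1) = 1/4 + 0 = 1/4
  P(T=2) = 1/16 + 1/8 = 3/16

H(S|T) = -Σ P(S,T)·log₂ P(S|T), where P(S|T) = P(S,T) / P(T)
  (cells with P(S,T) = 0 contribute 0)
  (S=0,T=0): P(S|T) = (5/16)/(9/16) = 5/9;  -(5/16)·log₂(5/9) = 0.2650
  (S=0,T=1): P(S|T) = (1/4)/(1/4) = 1;  -(1/4)·log₂(1) = 0.0000
  (S=0,T=2): P(S|T) = (1/16)/(3/16) = 1/3;  -(1/16)·log₂(1/3) = 0.0991
  (S=1,T=0): P(S|T) = (1/4)/(9/16) = 4/9;  -(1/4)·log₂(4/9) = 0.2925
  (S=1,T=2): P(S|T) = (1/8)/(3/16) = 2/3;  -(1/8)·log₂(2/3) = 0.0731
H(S|T) = 0.2650 + 0.0000 + 0.0991 + 0.2925 + 0.0731
  = 0.7297 bits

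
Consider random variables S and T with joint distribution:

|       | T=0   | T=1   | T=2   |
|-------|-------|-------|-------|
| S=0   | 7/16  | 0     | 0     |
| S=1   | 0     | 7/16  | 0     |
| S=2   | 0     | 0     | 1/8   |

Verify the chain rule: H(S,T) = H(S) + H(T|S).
Left side:
H(S,T) = -[(7/16)·log₂(7/16) + (7/16)·log₂(7/16) + (1/8)·log₂(1/8)]
  = 0.5218 + 0.5218 + 0.3750
  = 1.4186 bits

Right side:
Marginal P(S) (row sums):
  P(S=0) = 7/16 + 0 + 0 = 7/16
  P(S=1) = 0 + 7/16 + 0 = 7/16
  P(S=2) = 0 + 0 + 1/8 = 1/8
H(S) = -[(7/16)·log₂(7/16) + (7/16)·log₂(7/16) + (1/8)·log₂(1/8)]
  = 0.5218 + 0.5218 + 0.3750
  = 1.4186 bits
H(T|S) = -Σ P(S,T)·log₂ P(T|S), where P(T|S) = P(S,T) / P(S)
  (cells with P(S,T) = 0 contribute 0)
  (S=0,T=0): P(T|S) = (7/16)/(7/16) = 1;  -(7/16)·log₂(1) = 0.0000
  (S=1,T=1): P(T|S) = (7/16)/(7/16) = 1;  -(7/16)·log₂(1) = 0.0000
  (S=2,T=2): P(T|S) = (1/8)/(1/8) = 1;  -(1/8)·log₂(1) = 0.0000
H(T|S) = 0.0000 + 0.0000 + 0.0000
  = 0.0000 bits
H(S) + H(T|S) = 1.4186 + 0.0000 = 1.4186 bits

Both sides equal 1.4186 bits, so the chain rule holds ✓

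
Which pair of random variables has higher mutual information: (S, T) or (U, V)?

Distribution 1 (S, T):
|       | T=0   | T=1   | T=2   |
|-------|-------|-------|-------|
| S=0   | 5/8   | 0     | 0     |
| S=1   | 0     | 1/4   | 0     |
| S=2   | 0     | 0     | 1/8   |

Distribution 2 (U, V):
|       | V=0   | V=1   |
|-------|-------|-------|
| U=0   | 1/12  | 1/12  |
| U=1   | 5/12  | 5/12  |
Distribution 1 (S, T):
Marginal P(S) (row sums):
  P(S=0) = 5/8 + 0 + 0 = 5/8
  P(S=1) = 0 + 1/4 + 0 = 1/4
  P(S=2) = 0 + 0 + 1/8 = 1/8
Marginal P(T) (column sums):
  P(T=0) = 5/8 + 0 + 0 = 5/8
  P(T=1) = 0 + 1/4 + 0 = 1/4
  P(T=2) = 0 + 0 + 1/8 = 1/8

H(S) = -[(5/8)·log₂(5/8) + (1/4)·log₂(1/4) + (1/8)·log₂(1/8)]
  = 0.4238 + 0.5000 + 0.3750
  = 1.2988 bits
H(T) = -[(5/8)·log₂(5/8) + (1/4)·log₂(1/4) + (1/8)·log₂(1/8)]
  = 0.4238 + 0.5000 + 0.3750
  = 1.2988 bits
H(S,T) = -[(5/8)·log₂(5/8) + (1/4)·log₂(1/4) + (1/8)·log₂(1/8)]
  = 0.4238 + 0.5000 + 0.3750
  = 1.2988 bits

I(S;T) = H(S) + H(T) - H(S,T)
  = 1.2988 + 1.2988 - 1.2988
  = 1.2988 bits

Distribution 2 (U, V):
Marginal P(U) (row sums):
  P(U=0) = 1/12 + 1/12 = 1/6
  P(U=1) = 5/12 + 5/12 = 5/6
Marginal P(V) (column sums):
  P(V=0) = 1/12 + 5/12 = 1/2
  P(V=1) = 1/12 + 5/12 = 1/2

H(U) = -[(1/6)·log₂(1/6) + (5/6)·log₂(5/6)]
  = 0.4308 + 0.2192
  = 0.6500 bits
H(V) = -[(1/2)·log₂(1/2) + (1/2)·log₂(1/2)]
  = 0.5000 + 0.5000
  = 1.0000 bits
H(U,V) = -[(1/12)·log₂(1/12) + (1/12)·log₂(1/12) + (5/12)·log₂(5/12) + (5/12)·log₂(5/12)]
  = 0.2987 + 0.2987 + 0.5263 + 0.5263
  = 1.6500 bits

I(U;V) = H(U) + H(V) - H(U,V)
  = 0.6500 + 1.0000 - 1.6500
  = 0.0000 bits

I(S;T) = 1.2988 bits > I(U;V) = 0.0000 bits, so (S, T) has the higher mutual information (stronger dependence).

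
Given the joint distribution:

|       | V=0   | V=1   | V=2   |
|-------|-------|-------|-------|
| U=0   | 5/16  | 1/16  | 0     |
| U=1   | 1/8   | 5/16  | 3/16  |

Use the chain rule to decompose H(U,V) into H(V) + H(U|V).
By the chain rule: H(U,V) = H(V) + H(U|V)

Marginal P(V) (column sums):
  P(V=0) = 5/16 + 1/8 = 7/16
  P(V=1) = 1/16 + 5/16 = 3/8
  P(V=2) = 0 + 3/16 = 3/16
H(V) = -[(7/16)·log₂(7/16) + (3/8)·log₂(3/8) + (3/16)·log₂(3/16)]
  = 0.5218 + 0.5306 + 0.4528
  = 1.5052 bits
H(U|V) = -Σ P(U,V)·log₂ P(U|V), where P(U|V) = P(U,V) / P(V)
  (cells with P(U,V) = 0 contribute 0)
  (U=0,V=0): P(U|V) = (5/16)/(7/16) = 5/7;  -(5/16)·log₂(5/7) = 0.1517
  (U=0,V=1): P(U|V) = (1/16)/(3/8) = 1/6;  -(1/16)·log₂(1/6) = 0.1616
  (U=1,V=0): P(U|V) = (1/8)/(7/16) = 2/7;  -(1/8)·log₂(2/7) = 0.2259
  (U=1,V=1): P(U|V) = (5/16)/(3/8) = 5/6;  -(5/16)·log₂(5/6) = 0.0822
  (U=1,V=2): P(U|V) = (3/16)/(3/16) = 1;  -(3/16)·log₂(1) = 0.0000
H(U|V) = 0.1517 + 0.1616 + 0.2259 + 0.0822 + 0.0000
  = 0.6214 bits

H(U,V) = H(V) + H(U|V) = 1.5052 + 0.6214 = 2.1266 bits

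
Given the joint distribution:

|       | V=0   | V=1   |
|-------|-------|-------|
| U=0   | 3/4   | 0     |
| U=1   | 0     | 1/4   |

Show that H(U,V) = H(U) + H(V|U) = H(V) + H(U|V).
Marginal P(U) (row sums):
  P(U=0) = 3/4 + 0 = 3/4
  P(U=1) = 0 + 1/4 = 1/4
Marginal P(V) (column sums):
  P(V=0) = 3/4 + 0 = 3/4
  P(V=1) = 0 + 1/4 = 1/4

Decomposition 1: H(U) + H(V|U)
H(U) = -[(3/4)·log₂(3/4) + (1/4)·log₂(1/4)]
  = 0.3113 + 0.5000
  = 0.8113 bits
H(V|U) = -Σ P(U,V)·log₂ P(V|U), where P(V|U) = P(U,V) / P(U)
  (cells with P(U,V) = 0 contribute 0)
  (U=0,V=0): P(V|U) = (3/4)/(3/4) = 1;  -(3/4)·log₂(1) = 0.0000
  (U=1,V=1): P(V|U) = (1/4)/(1/4) = 1;  -(1/4)·log₂(1) = 0.0000
H(V|U) = 0.0000 + 0.0000
  = 0.0000 bits
H(U) + H(V|U) = 0.8113 + 0.0000 = 0.8113 bits

Decomposition 2: H(V) + H(U|V)
H(V) = -[(3/4)·log₂(3/4) + (1/4)·log₂(1/4)]
  = 0.3113 + 0.5000
  = 0.8113 bits
H(U|V) = -Σ P(U,V)·log₂ P(U|V), where P(U|V) = P(U,V) / P(V)
  (cells with P(U,V) = 0 contribute 0)
  (U=0,V=0): P(U|V) = (3/4)/(3/4) = 1;  -(3/4)·log₂(1) = 0.0000
  (U=1,V=1): P(U|V) = (1/4)/(1/4) = 1;  -(1/4)·log₂(1) = 0.0000
H(U|V) = 0.0000 + 0.0000
  = 0.0000 bits
H(V) + H(U|V) = 0.8113 + 0.0000 = 0.8113 bits

Direct computation of the joint entropy:
H(U,V) = -[(3/4)·log₂(3/4) + (1/4)·log₂(1/4)]
  = 0.3113 + 0.5000
  = 0.8113 bits

All three agree: H(U,V) = 0.8113 bits ✓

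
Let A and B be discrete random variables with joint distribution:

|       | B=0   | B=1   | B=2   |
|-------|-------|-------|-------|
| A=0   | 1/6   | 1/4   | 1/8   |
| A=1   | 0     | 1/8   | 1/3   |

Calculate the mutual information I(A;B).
Marginal P(A) (row sums):
  P(A=0) = 1/6 + 1/4 + 1/8 = 13/24
  P(A=1) = 0 + 1/8 + 1/3 = 11/24
Marginal P(B) (column sums):
  P(B=0) = 1/6 + 0 = 1/6
  P(B=1) = 1/4 + 1/8 = 3/8
  P(B=2) = 1/8 + 1/3 = 11/24

H(A) = -[(13/24)·log₂(13/24) + (11/24)·log₂(11/24)]
  = 0.4791 + 0.5159
  = 0.9950 bits
H(B) = -[(1/6)·log₂(1/6) + (3/8)·log₂(3/8) + (11/24)·log₂(11/24)]
  = 0.4308 + 0.5306 + 0.5159
  = 1.4773 bits
H(A,B) = -[(1/6)·log₂(1/6) + (1/4)·log₂(1/4) + (1/8)·log₂(1/8) + (1/8)·log₂(1/8) + (1/3)·log₂(1/3)]
  = 0.4308 + 0.5000 + 0.3750 + 0.3750 + 0.5283
  = 2.2091 bits

I(A;B) = H(A) + H(B) - H(A,B)
  = 0.9950 + 1.4773 - 2.2091
  = 0.2632 bits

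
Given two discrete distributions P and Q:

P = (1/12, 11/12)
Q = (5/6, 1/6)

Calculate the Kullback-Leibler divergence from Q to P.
D(P||Q) = Σ P(i) log₂(P(i)/Q(i))
  i=0: (1/12) × log₂((1/12)/(5/6)) = (1/12) × log₂(1/10) = -0.2768
  i=1: (11/12) × log₂((11/12)/(1/6)) = (11/12) × log₂(11/2) = 2.2545
D(P||Q) = -0.2768 + 2.2545
  = 1.9777 bits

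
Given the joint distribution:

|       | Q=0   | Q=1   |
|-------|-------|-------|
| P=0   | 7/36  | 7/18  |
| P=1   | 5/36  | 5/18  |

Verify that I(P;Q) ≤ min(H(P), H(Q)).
Marginal P(P) (row sums):
  P(P=0) = 7/36 + 7/18 = 7/12
  P(P=1) = 5/36 + 5/18 = 5/12
Marginal P(Q) (column sums):
  P(Q=0) = 7/36 + 5/36 = 1/3
  P(Q=1) = 7/18 + 5/18 = 2/3

H(P) = -[(7/12)·log₂(7/12) + (5/12)·log₂(5/12)]
  = 0.4536 + 0.5263
  = 0.9799 bits
H(Q) = -[(1/3)·log₂(1/3) + (2/3)·log₂(2/3)]
  = 0.5283 + 0.3900
  = 0.9183 bits
H(P,Q) = -[(7/36)·log₂(7/36) + (7/18)·log₂(7/18) + (5/36)·log₂(5/36) + (5/18)·log₂(5/18)]
  = 0.4594 + 0.5299 + 0.3956 + 0.5133
  = 1.8982 bits

I(P;Q) = H(P) + H(Q) - H(P,Q)
  = 0.9799 + 0.9183 - 1.8982
  = 0.0000 bits

min(H(P), H(Q)) = min(0.9799, 0.9183) = 0.9183 bits
Since 0.0000 ≤ 0.9183, the bound is satisfied ✓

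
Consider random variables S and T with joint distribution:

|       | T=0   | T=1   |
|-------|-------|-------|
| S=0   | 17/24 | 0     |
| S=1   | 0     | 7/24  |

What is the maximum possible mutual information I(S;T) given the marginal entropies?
The upper bound on mutual information is I(S;T) ≤ min(H(S), H(T)).

Marginal P(S) (row sums):
  P(S=0) = 17/24 + 0 = 17/24
  P(S=1) = 0 + 7/24 = 7/24
Marginal P(T) (column sums):
  P(T=0) = 17/24 + 0 = 17/24
  P(T=1) = 0 + 7/24 = 7/24

H(S) = -[(17/24)·log₂(17/24) + (7/24)·log₂(7/24)]
  = 0.3524 + 0.5185
  = 0.8709 bits
H(T) = -[(17/24)·log₂(17/24) + (7/24)·log₂(7/24)]
  = 0.3524 + 0.5185
  = 0.8709 bits

Maximum possible I(S;T) = min(0.8709, 0.8709) = 0.8709 bits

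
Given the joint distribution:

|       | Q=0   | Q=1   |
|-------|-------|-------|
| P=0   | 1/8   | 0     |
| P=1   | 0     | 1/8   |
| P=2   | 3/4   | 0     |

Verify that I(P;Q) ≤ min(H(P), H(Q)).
Marginal P(P) (row sums):
  P(P=0) = 1/8 + 0 = 1/8
  P(P=1) = 0 + 1/8 = 1/8
  P(P=2) = 3/4 + 0 = 3/4
Marginal P(Q) (column sums):
  P(Q=0) = 1/8 + 0 + 3/4 = 7/8
  P(Q=1) = 0 + 1/8 + 0 = 1/8

H(P) = -[(1/8)·log₂(1/8) + (1/8)·log₂(1/8) + (3/4)·log₂(3/4)]
  = 0.3750 + 0.3750 + 0.3113
  = 1.0613 bits
H(Q) = -[(7/8)·log₂(7/8) + (1/8)·log₂(1/8)]
  = 0.1686 + 0.3750
  = 0.5436 bits
H(P,Q) = -[(1/8)·log₂(1/8) + (1/8)·log₂(1/8) + (3/4)·log₂(3/4)]
  = 0.3750 + 0.3750 + 0.3113
  = 1.0613 bits

I(P;Q) = H(P) + H(Q) - H(P,Q)
  = 1.0613 + 0.5436 - 1.0613
  = 0.5436 bits

min(H(P), H(Q)) = min(1.0613, 0.5436) = 0.5436 bits
Since 0.5436 ≤ 0.5436, the bound is satisfied ✓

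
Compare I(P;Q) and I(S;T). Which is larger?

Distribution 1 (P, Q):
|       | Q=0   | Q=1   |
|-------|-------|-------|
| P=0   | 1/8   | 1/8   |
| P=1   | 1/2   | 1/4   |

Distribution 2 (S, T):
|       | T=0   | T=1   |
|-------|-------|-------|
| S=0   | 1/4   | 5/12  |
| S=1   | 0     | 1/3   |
Distribution 1 (P, Q):
Marginal P(P) (row sums):
  P(P=0) = 1/8 + 1/8 = 1/4
  P(P=1) = 1/2 + 1/4 = 3/4
Marginal P(Q) (column sums):
  P(Q=0) = 1/8 + 1/2 = 5/8
  P(Q=1) = 1/8 + 1/4 = 3/8

H(P) = -[(1/4)·log₂(1/4) + (3/4)·log₂(3/4)]
  = 0.5000 + 0.3113
  = 0.8113 bits
H(Q) = -[(5/8)·log₂(5/8) + (3/8)·log₂(3/8)]
  = 0.4238 + 0.5306
  = 0.9544 bits
H(P,Q) = -[(1/8)·log₂(1/8) + (1/8)·log₂(1/8) + (1/2)·log₂(1/2) + (1/4)·log₂(1/4)]
  = 0.3750 + 0.3750 + 0.5000 + 0.5000
  = 1.7500 bits

I(P;Q) = H(P) + H(Q) - H(P,Q)
  = 0.8113 + 0.9544 - 1.7500
  = 0.0157 bits

Distribution 2 (S, T):
Marginal P(S) (row sums):
  P(S=0) = 1/4 + 5/12 = 2/3
  P(S=1) = 0 + 1/3 = 1/3
Marginal P(T) (column sums):
  P(T=0) = 1/4 + 0 = 1/4
  P(T=1) = 5/12 + 1/3 = 3/4

H(S) = -[(2/3)·log₂(2/3) + (1/3)·log₂(1/3)]
  = 0.3900 + 0.5283
  = 0.9183 bits
H(T) = -[(1/4)·log₂(1/4) + (3/4)·log₂(3/4)]
  = 0.5000 + 0.3113
  = 0.8113 bits
H(S,T) = -[(1/4)·log₂(1/4) + (5/12)·log₂(5/12) + (1/3)·log₂(1/3)]
  = 0.5000 + 0.5263 + 0.5283
  = 1.5546 bits

I(S;T) = H(S) + H(T) - H(S,T)
  = 0.9183 + 0.8113 - 1.5546
  = 0.1750 bits

I(S;T) = 0.1750 bits > I(P;Q) = 0.0157 bits, so (S, T) has the higher mutual information (stronger dependence).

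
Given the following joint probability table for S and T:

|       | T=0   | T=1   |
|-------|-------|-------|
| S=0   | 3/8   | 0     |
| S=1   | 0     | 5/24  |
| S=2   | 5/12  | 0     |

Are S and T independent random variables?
Marginal P(S) (row sums):
  P(S=0) = 3/8 + 0 = 3/8
  P(S=1) = 0 + 5/24 = 5/24
  P(S=2) = 5/12 + 0 = 5/12
Marginal P(T) (column sums):
  P(T=0) = 3/8 + 0 + 5/12 = 19/24
  P(T=1) = 0 + 5/24 + 0 = 5/24

S and T are independent iff P(S=i,T=j) = P(S=i)·P(T=j) for every cell.
  P(S=0)·P(T=0) = 3/8 × 19/24 = 19/64, but P(S=0,T=0) = 3/8 ✗

No, S and T are not independent. Quantitatively, I(S;T) > 0:

H(S) = -[(3/8)·log₂(3/8) + (5/24)·log₂(5/24) + (5/12)·log₂(5/12)]
  = 0.5306 + 0.4715 + 0.5263
  = 1.5284 bits
H(T) = -[(19/24)·log₂(19/24) + (5/24)·log₂(5/24)]
  = 0.2668 + 0.4715
  = 0.7383 bits
H(S,T) = -[(3/8)·log₂(3/8) + (5/24)·log₂(5/24) + (5/12)·log₂(5/12)]
  = 0.5306 + 0.4715 + 0.5263
  = 1.5284 bits
I(S;T) = H(S) + H(T) - H(S,T) = 1.5284 + 0.7383 - 1.5284 = 0.7383 bits > 0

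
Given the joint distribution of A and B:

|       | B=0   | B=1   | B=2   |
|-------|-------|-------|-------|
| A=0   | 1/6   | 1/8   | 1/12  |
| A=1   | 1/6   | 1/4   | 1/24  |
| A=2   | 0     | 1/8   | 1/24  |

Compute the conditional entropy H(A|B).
Marginal P(B) (column sums):
  P(B=0) = 1/6 + 1/6 + 0 = 1/3
  P(B=1) = 1/8 + 1/4 + 1/8 = 1/2
  P(B=2) = 1/12 + 1/24 + 1/24 = 1/6

H(A|B) = -Σ P(A,B)·log₂ P(A|B), where P(A|B) = P(A,B) / P(B)
  (cells with P(A,B) = 0 contribute 0)
  (A=0,B=0): P(A|B) = (1/6)/(1/3) = 1/2;  -(1/6)·log₂(1/2) = 0.1667
  (A=0,B=1): P(A|B) = (1/8)/(1/2) = 1/4;  -(1/8)·log₂(1/4) = 0.2500
  (A=0,B=2): P(A|B) = (1/12)/(1/6) = 1/2;  -(1/12)·log₂(1/2) = 0.0833
  (A=1,B=0): P(A|B) = (1/6)/(1/3) = 1/2;  -(1/6)·log₂(1/2) = 0.1667
  (A=1,B=1): P(A|B) = (1/4)/(1/2) = 1/2;  -(1/4)·log₂(1/2) = 0.2500
  (A=1,B=2): P(A|B) = (1/24)/(1/6) = 1/4;  -(1/24)·log₂(1/4) = 0.0833
  (A=2,B=1): P(A|B) = (1/8)/(1/2) = 1/4;  -(1/8)·log₂(1/4) = 0.2500
  (A=2,B=2): P(A|B) = (1/24)/(1/6) = 1/4;  -(1/24)·log₂(1/4) = 0.0833
H(A|B) = 0.1667 + 0.2500 + 0.0833 + 0.1667 + 0.2500 + 0.0833 + 0.2500 + 0.0833
  = 1.3333 bits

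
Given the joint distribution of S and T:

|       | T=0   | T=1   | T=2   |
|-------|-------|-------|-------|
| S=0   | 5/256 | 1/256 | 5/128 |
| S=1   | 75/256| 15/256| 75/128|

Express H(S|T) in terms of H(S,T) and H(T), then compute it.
H(S|T) = H(S,T) - H(T)

Marginal P(T) (column sums):
  P(T=0) = 5/256 + 75/256 = 5/16
  P(T=1) = 1/256 + 15/256 = 1/16
  P(T=2) = 5/128 + 75/128 = 5/8

H(S,T) = -[(5/256)·log₂(5/256) + (1/256)·log₂(1/256) + (5/128)·log₂(5/128) + (75/256)·log₂(75/256) + (15/256)·log₂(15/256) + (75/128)·log₂(75/128)]
  = 0.1109 + 0.0313 + 0.1827 + 0.5189 + 0.2398 + 0.4519
  = 1.5355 bits
H(T) = -[(5/16)·log₂(5/16) + (1/16)·log₂(1/16) + (5/8)·log₂(5/8)]
  = 0.5244 + 0.2500 + 0.4238
  = 1.1982 bits

H(S|T) = 1.5355 - 1.1982 = 0.3373 bits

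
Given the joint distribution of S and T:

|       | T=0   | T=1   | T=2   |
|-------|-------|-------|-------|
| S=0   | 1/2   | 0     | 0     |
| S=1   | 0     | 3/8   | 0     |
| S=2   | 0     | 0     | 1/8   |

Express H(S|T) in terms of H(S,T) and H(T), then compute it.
H(S|T) = H(S,T) - H(T)

Marginal P(T) (column sums):
  P(T=0) = 1/2 + 0 + 0 = 1/2
  P(T=1) = 0 + 3/8 + 0 = 3/8
  P(T=2) = 0 + 0 + 1/8 = 1/8

H(S,T) = -[(1/2)·log₂(1/2) + (3/8)·log₂(3/8) + (1/8)·log₂(1/8)]
  = 0.5000 + 0.5306 + 0.3750
  = 1.4056 bits
H(T) = -[(1/2)·log₂(1/2) + (3/8)·log₂(3/8) + (1/8)·log₂(1/8)]
  = 0.5000 + 0.5306 + 0.3750
  = 1.4056 bits

H(S|T) = 1.4056 - 1.4056 = 0.0000 bits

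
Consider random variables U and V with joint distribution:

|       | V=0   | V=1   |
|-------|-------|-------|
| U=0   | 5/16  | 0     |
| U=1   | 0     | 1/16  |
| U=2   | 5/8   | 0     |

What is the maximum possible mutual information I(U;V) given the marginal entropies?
The upper bound on mutual information is I(U;V) ≤ min(H(U), H(V)).

Marginal P(U) (row sums):
  P(U=0) = 5/16 + 0 = 5/16
  P(U=1) = 0 + 1/16 = 1/16
  P(U=2) = 5/8 + 0 = 5/8
Marginal P(V) (column sums):
  P(V=0) = 5/16 + 0 + 5/8 = 15/16
  P(V=1) = 0 + 1/16 + 0 = 1/16

H(U) = -[(5/16)·log₂(5/16) + (1/16)·log₂(1/16) + (5/8)·log₂(5/8)]
  = 0.5244 + 0.2500 + 0.4238
  = 1.1982 bits
H(V) = -[(15/16)·log₂(15/16) + (1/16)·log₂(1/16)]
  = 0.0873 + 0.2500
  = 0.3373 bits

Maximum possible I(U;V) = min(1.1982, 0.3373) = 0.3373 bits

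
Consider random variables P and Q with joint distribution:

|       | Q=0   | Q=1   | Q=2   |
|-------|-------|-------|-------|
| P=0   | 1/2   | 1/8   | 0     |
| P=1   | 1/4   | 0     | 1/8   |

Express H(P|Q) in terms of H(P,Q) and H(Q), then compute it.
H(P|Q) = H(P,Q) - H(Q)

Marginal P(Q) (column sums):
  P(Q=0) = 1/2 + 1/4 = 3/4
  P(Q=1) = 1/8 + 0 = 1/8
  P(Q=2) = 0 + 1/8 = 1/8

H(P,Q) = -[(1/2)·log₂(1/2) + (1/8)·log₂(1/8) + (1/4)·log₂(1/4) + (1/8)·log₂(1/8)]
  = 0.5000 + 0.3750 + 0.5000 + 0.3750
  = 1.7500 bits
H(Q) = -[(3/4)·log₂(3/4) + (1/8)·log₂(1/8) + (1/8)·log₂(1/8)]
  = 0.3113 + 0.3750 + 0.3750
  = 1.0613 bits

H(P|Q) = 1.7500 - 1.0613 = 0.6887 bits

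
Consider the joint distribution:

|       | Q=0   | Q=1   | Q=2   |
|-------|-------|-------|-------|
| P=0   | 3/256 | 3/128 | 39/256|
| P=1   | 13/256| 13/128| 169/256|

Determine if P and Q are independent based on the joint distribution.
Marginal P(P) (row sums):
  P(P=0) = 3/256 + 3/128 + 39/256 = 3/16
  P(P=1) = 13/256 + 13/128 + 169/256 = 13/16
Marginal P(Q) (column sums):
  P(Q=0) = 3/256 + 13/256 = 1/16
  P(Q=1) = 3/128 + 13/128 = 1/8
  P(Q=2) = 39/256 + 169/256 = 13/16

P and Q are independent iff P(P=i,Q=j) = P(P=i)·P(Q=j) for every cell.
  P(P=0)·P(Q=0) = 3/16 × 1/16 = 3/256 = P(P=0,Q=0) ✓
  P(P=0)·P(Q=1) = 3/16 × 1/8 = 3/128 = P(P=0,Q=1) ✓
  P(P=0)·P(Q=2) = 3/16 × 13/16 = 39/256 = P(P=0,Q=2) ✓
  P(P=1)·P(Q=0) = 13/16 × 1/16 = 13/256 = P(P=1,Q=0) ✓
  P(P=1)·P(Q=1) = 13/16 × 1/8 = 13/128 = P(P=1,Q=1) ✓
  P(P=1)·P(Q=2) = 13/16 × 13/16 = 169/256 = P(P=1,Q=2) ✓

Yes, P and Q are independent: every cell factors, so I(P;Q) = 0 bits.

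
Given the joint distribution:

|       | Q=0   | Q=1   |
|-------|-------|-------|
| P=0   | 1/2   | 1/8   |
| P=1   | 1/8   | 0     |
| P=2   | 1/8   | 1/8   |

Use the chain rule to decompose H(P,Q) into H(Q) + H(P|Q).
By the chain rule: H(P,Q) = H(Q) + H(P|Q)

Marginal P(Q) (column sums):
  P(Q=0) = 1/2 + 1/8 + 1/8 = 3/4
  P(Q=1) = 1/8 + 0 + 1/8 = 1/4
H(Q) = -[(3/4)·log₂(3/4) + (1/4)·log₂(1/4)]
  = 0.3113 + 0.5000
  = 0.8113 bits
H(P|Q) = -Σ P(P,Q)·log₂ P(P|Q), where P(P|Q) = P(P,Q) / P(Q)
  (cells with P(P,Q) = 0 contribute 0)
  (P=0,Q=0): P(P|Q) = (1/2)/(3/4) = 2/3;  -(1/2)·log₂(2/3) = 0.2925
  (P=0,Q=1): P(P|Q) = (1/8)/(1/4) = 1/2;  -(1/8)·log₂(1/2) = 0.1250
  (P=1,Q=0): P(P|Q) = (1/8)/(3/4) = 1/6;  -(1/8)·log₂(1/6) = 0.3231
  (P=2,Q=0): P(P|Q) = (1/8)/(3/4) = 1/6;  -(1/8)·log₂(1/6) = 0.3231
  (P=2,Q=1): P(P|Q) = (1/8)/(1/4) = 1/2;  -(1/8)·log₂(1/2) = 0.1250
H(P|Q) = 0.2925 + 0.1250 + 0.3231 + 0.3231 + 0.1250
  = 1.1887 bits

H(P,Q) = H(Q) + H(P|Q) = 0.8113 + 1.1887 = 2.0000 bits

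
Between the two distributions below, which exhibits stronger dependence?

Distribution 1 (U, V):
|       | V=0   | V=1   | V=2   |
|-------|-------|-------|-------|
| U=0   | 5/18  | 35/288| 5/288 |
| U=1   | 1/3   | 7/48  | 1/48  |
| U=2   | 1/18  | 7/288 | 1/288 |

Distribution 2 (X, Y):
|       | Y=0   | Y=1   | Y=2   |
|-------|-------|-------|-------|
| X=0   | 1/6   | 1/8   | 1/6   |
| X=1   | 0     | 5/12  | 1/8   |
Distribution 1 (U, V):
Marginal P(U) (row sums):
  P(U=0) = 5/18 + 35/288 + 5/288 = 5/12
  P(U=1) = 1/3 + 7/48 + 1/48 = 1/2
  P(U=2) = 1/18 + 7/288 + 1/288 = 1/12
Marginal P(V) (column sums):
  P(V=0) = 5/18 + 1/3 + 1/18 = 2/3
  P(V=1) = 35/288 + 7/48 + 7/288 = 7/24
  P(V=2) = 5/288 + 1/48 + 1/288 = 1/24

H(U) = -[(5/12)·log₂(5/12) + (1/2)·log₂(1/2) + (1/12)·log₂(1/12)]
  = 0.5263 + 0.5000 + 0.2987
  = 1.3250 bits
H(V) = -[(2/3)·log₂(2/3) + (7/24)·log₂(7/24) + (1/24)·log₂(1/24)]
  = 0.3900 + 0.5185 + 0.1910
  = 1.0995 bits
H(U,V) = -[(5/18)·log₂(5/18) + (35/288)·log₂(35/288) + (5/288)·log₂(5/288) + (1/3)·log₂(1/3) + (7/48)·log₂(7/48) + (1/48)·log₂(1/48) + (1/18)·log₂(1/18) + (7/288)·log₂(7/288) + (1/288)·log₂(1/288)]
  = 0.5133 + 0.3695 + 0.1015 + 0.5283 + 0.4051 + 0.1164 + 0.2317 + 0.1303 + 0.0284
  = 2.4245 bits

I(U;V) = H(U) + H(V) - H(U,V)
  = 1.3250 + 1.0995 - 2.4245
  = 0.0000 bits

Distribution 2 (X, Y):
Marginal P(X) (row sums):
  P(X=0) = 1/6 + 1/8 + 1/6 = 11/24
  P(X=1) = 0 + 5/12 + 1/8 = 13/24
Marginal P(Y) (column sums):
  P(Y=0) = 1/6 + 0 = 1/6
  P(Y=1) = 1/8 + 5/12 = 13/24
  P(Y=2) = 1/6 + 1/8 = 7/24

H(X) = -[(11/24)·log₂(11/24) + (13/24)·log₂(13/24)]
  = 0.5159 + 0.4791
  = 0.9950 bits
H(Y) = -[(1/6)·log₂(1/6) + (13/24)·log₂(13/24) + (7/24)·log₂(7/24)]
  = 0.4308 + 0.4791 + 0.5185
  = 1.4284 bits
H(X,Y) = -[(1/6)·log₂(1/6) + (1/8)·log₂(1/8) + (1/6)·log₂(1/6) + (5/12)·log₂(5/12) + (1/8)·log₂(1/8)]
  = 0.4308 + 0.3750 + 0.4308 + 0.5263 + 0.3750
  = 2.1379 bits

I(X;Y) = H(X) + H(Y) - H(X,Y)
  = 0.9950 + 1.4284 - 2.1379
  = 0.2855 bits

I(X;Y) = 0.2855 bits > I(U;V) = 0.0000 bits, so (X, Y) has the higher mutual information (stronger dependence).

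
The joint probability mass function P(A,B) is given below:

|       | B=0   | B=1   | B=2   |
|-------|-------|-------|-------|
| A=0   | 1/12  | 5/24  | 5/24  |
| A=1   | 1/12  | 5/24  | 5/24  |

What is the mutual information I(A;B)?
Marginal P(A) (row sums):
  P(A=0) = 1/12 + 5/24 + 5/24 = 1/2
  P(A=1) = 1/12 + 5/24 + 5/24 = 1/2
Marginal P(B) (column sums):
  P(B=0) = 1/12 + 1/12 = 1/6
  P(B=1) = 5/24 + 5/24 = 5/12
  P(B=2) = 5/24 + 5/24 = 5/12

H(A) = -[(1/2)·log₂(1/2) + (1/2)·log₂(1/2)]
  = 0.5000 + 0.5000
  = 1.0000 bits
H(B) = -[(1/6)·log₂(1/6) + (5/12)·log₂(5/12) + (5/12)·log₂(5/12)]
  = 0.4308 + 0.5263 + 0.5263
  = 1.4834 bits
H(A,B) = -[(1/12)·log₂(1/12) + (5/24)·log₂(5/24) + (5/24)·log₂(5/24) + (1/12)·log₂(1/12) + (5/24)·log₂(5/24) + (5/24)·log₂(5/24)]
  = 0.2987 + 0.4715 + 0.4715 + 0.2987 + 0.4715 + 0.4715
  = 2.4834 bits

I(A;B) = H(A) + H(B) - H(A,B)
  = 1.0000 + 1.4834 - 2.4834
  = 0.0000 bits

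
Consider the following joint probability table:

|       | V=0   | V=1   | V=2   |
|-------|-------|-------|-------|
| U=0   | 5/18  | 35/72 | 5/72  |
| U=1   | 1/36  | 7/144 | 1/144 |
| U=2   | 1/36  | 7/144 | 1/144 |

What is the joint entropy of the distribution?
H(U,V) = -Σ P(U,V) log₂ P(U,V), summed over the non-zero cells:
H(U,V) = -[(5/18)·log₂(5/18) + (35/72)·log₂(35/72) + (5/72)·log₂(5/72) + (1/36)·log₂(1/36) + (7/144)·log₂(7/144) + (1/144)·log₂(1/144) + (1/36)·log₂(1/36) + (7/144)·log₂(7/144) + (1/144)·log₂(1/144)]
  = 0.5133 + 0.5059 + 0.2672 + 0.1436 + 0.2121 + 0.0498 + 0.1436 + 0.2121 + 0.0498
  = 2.0974 bits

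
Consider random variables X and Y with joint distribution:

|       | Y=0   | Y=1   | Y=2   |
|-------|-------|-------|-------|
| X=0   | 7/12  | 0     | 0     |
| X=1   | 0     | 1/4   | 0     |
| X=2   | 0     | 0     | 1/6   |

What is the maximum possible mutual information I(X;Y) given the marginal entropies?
The upper bound on mutual information is I(X;Y) ≤ min(H(X), H(Y)).

Marginal P(X) (row sums):
  P(X=0) = 7/12 + 0 + 0 = 7/12
  P(X=1) = 0 + 1/4 + 0 = 1/4
  P(X=2) = 0 + 0 + 1/6 = 1/6
Marginal P(Y) (column sums):
  P(Y=0) = 7/12 + 0 + 0 = 7/12
  P(Y=1) = 0 + 1/4 + 0 = 1/4
  P(Y=2) = 0 + 0 + 1/6 = 1/6

H(X) = -[(7/12)·log₂(7/12) + (1/4)·log₂(1/4) + (1/6)·log₂(1/6)]
  = 0.4536 + 0.5000 + 0.4308
  = 1.3844 bits
H(Y) = -[(7/12)·log₂(7/12) + (1/4)·log₂(1/4) + (1/6)·log₂(1/6)]
  = 0.4536 + 0.5000 + 0.4308
  = 1.3844 bits

Maximum possible I(X;Y) = min(1.3844, 1.3844) = 1.3844 bits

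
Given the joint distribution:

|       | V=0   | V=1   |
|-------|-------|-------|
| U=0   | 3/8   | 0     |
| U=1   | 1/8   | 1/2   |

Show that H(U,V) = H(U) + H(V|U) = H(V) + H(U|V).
Marginal P(U) (row sums):
  P(U=0) = 3/8 + 0 = 3/8
  P(U=1) = 1/8 + 1/2 = 5/8
Marginal P(V) (column sums):
  P(V=0) = 3/8 + 1/8 = 1/2
  P(V=1) = 0 + 1/2 = 1/2

Decomposition 1: H(U) + H(V|U)
H(U) = -[(3/8)·log₂(3/8) + (5/8)·log₂(5/8)]
  = 0.5306 + 0.4238
  = 0.9544 bits
H(V|U) = -Σ P(U,V)·log₂ P(V|U), where P(V|U) = P(U,V) / P(U)
  (cells with P(U,V) = 0 contribute 0)
  (U=0,V=0): P(V|U) = (3/8)/(3/8) = 1;  -(3/8)·log₂(1) = 0.0000
  (U=1,V=0): P(V|U) = (1/8)/(5/8) = 1/5;  -(1/8)·log₂(1/5) = 0.2902
  (U=1,V=1): P(V|U) = (1/2)/(5/8) = 4/5;  -(1/2)·log₂(4/5) = 0.1610
H(V|U) = 0.0000 + 0.2902 + 0.1610
  = 0.4512 bits
H(U) + H(V|U) = 0.9544 + 0.4512 = 1.4056 bits

Decomposition 2: H(V) + H(U|V)
H(V) = -[(1/2)·log₂(1/2) + (1/2)·log₂(1/2)]
  = 0.5000 + 0.5000
  = 1.0000 bits
H(U|V) = -Σ P(U,V)·log₂ P(U|V), where P(U|V) = P(U,V) / P(V)
  (cells with P(U,V) = 0 contribute 0)
  (U=0,V=0): P(U|V) = (3/8)/(1/2) = 3/4;  -(3/8)·log₂(3/4) = 0.1556
  (U=1,V=0): P(U|V) = (1/8)/(1/2) = 1/4;  -(1/8)·log₂(1/4) = 0.2500
  (U=1,V=1): P(U|V) = (1/2)/(1/2) = 1;  -(1/2)·log₂(1) = 0.0000
H(U|V) = 0.1556 + 0.2500 + 0.0000
  = 0.4056 bits
H(V) + H(U|V) = 1.0000 + 0.4056 = 1.4056 bits

Direct computation of the joint entropy:
H(U,V) = -[(3/8)·log₂(3/8) + (1/8)·log₂(1/8) + (1/2)·log₂(1/2)]
  = 0.5306 + 0.3750 + 0.5000
  = 1.4056 bits

All three agree: H(U,V) = 1.4056 bits ✓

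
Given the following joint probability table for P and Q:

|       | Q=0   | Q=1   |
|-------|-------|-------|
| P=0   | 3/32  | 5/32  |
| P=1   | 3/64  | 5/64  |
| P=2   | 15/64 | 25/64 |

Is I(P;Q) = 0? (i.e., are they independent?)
Marginal P(P) (row sums):
  P(P=0) = 3/32 + 5/32 = 1/4
  P(P=1) = 3/64 + 5/64 = 1/8
  P(P=2) = 15/64 + 25/64 = 5/8
Marginal P(Q) (column sums):
  P(Q=0) = 3/32 + 3/64 + 15/64 = 3/8
  P(Q=1) = 5/32 + 5/64 + 25/64 = 5/8

P and Q are independent iff P(P=i,Q=j) = P(P=i)·P(Q=j) for every cell.
  P(P=0)·P(Q=0) = 1/4 × 3/8 = 3/32 = P(P=0,Q=0) ✓
  P(P=0)·P(Q=1) = 1/4 × 5/8 = 5/32 = P(P=0,Q=1) ✓
  P(P=1)·P(Q=0) = 1/8 × 3/8 = 3/64 = P(P=1,Q=0) ✓
  P(P=1)·P(Q=1) = 1/8 × 5/8 = 5/64 = P(P=1,Q=1) ✓
  P(P=2)·P(Q=0) = 5/8 × 3/8 = 15/64 = P(P=2,Q=0) ✓
  P(P=2)·P(Q=1) = 5/8 × 5/8 = 25/64 = P(P=2,Q=1) ✓

Yes, P and Q are independent: every cell factors, so I(P;Q) = 0 bits.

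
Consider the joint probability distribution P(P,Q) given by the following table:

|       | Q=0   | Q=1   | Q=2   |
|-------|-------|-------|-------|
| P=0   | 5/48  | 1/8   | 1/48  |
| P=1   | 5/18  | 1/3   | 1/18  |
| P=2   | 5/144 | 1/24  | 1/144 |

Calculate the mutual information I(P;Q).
Marginal P(P) (row sums):
  P(P=0) = 5/48 + 1/8 + 1/48 = 1/4
  P(P=1) = 5/18 + 1/3 + 1/18 = 2/3
  P(P=2) = 5/144 + 1/24 + 1/144 = 1/12
Marginal P(Q) (column sums):
  P(Q=0) = 5/48 + 5/18 + 5/144 = 5/12
  P(Q=1) = 1/8 + 1/3 + 1/24 = 1/2
  P(Q=2) = 1/48 + 1/18 + 1/144 = 1/12

H(P) = -[(1/4)·log₂(1/4) + (2/3)·log₂(2/3) + (1/12)·log₂(1/12)]
  = 0.5000 + 0.3900 + 0.2987
  = 1.1887 bits
H(Q) = -[(5/12)·log₂(5/12) + (1/2)·log₂(1/2) + (1/12)·log₂(1/12)]
  = 0.5263 + 0.5000 + 0.2987
  = 1.3250 bits
H(P,Q) = -[(5/48)·log₂(5/48) + (1/8)·log₂(1/8) + (1/48)·log₂(1/48) + (5/18)·log₂(5/18) + (1/3)·log₂(1/3) + (1/18)·log₂(1/18) + (5/144)·log₂(5/144) + (1/24)·log₂(1/24) + (1/144)·log₂(1/144)]
  = 0.3399 + 0.3750 + 0.1164 + 0.5133 + 0.5283 + 0.2317 + 0.1683 + 0.1910 + 0.0498
  = 2.5137 bits

I(P;Q) = H(P) + H(Q) - H(P,Q)
  = 1.1887 + 1.3250 - 2.5137
  = 0.0000 bits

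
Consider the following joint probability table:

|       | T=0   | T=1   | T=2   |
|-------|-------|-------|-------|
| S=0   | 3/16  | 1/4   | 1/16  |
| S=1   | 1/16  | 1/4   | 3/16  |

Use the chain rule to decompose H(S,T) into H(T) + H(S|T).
By the chain rule: H(S,T) = H(T) + H(S|T)

Marginal P(T) (column sums):
  P(T=0) = 3/16 + 1/16 = 1/4
  P(T=1) = 1/4 + 1/4 = 1/2
  P(T=2) = 1/16 + 3/16 = 1/4
H(T) = -[(1/4)·log₂(1/4) + (1/2)·log₂(1/2) + (1/4)·log₂(1/4)]
  = 0.5000 + 0.5000 + 0.5000
  = 1.5000 bits
H(S|T) = -Σ P(S,T)·log₂ P(S|T), where P(S|T) = P(S,T) / P(T)
  (S=0,T=0): P(S|T) = (3/16)/(1/4) = 3/4;  -(3/16)·log₂(3/4) = 0.0778
  (S=0,T=1): P(S|T) = (1/4)/(1/2) = 1/2;  -(1/4)·log₂(1/2) = 0.2500
  (S=0,T=2): P(S|T) = (1/16)/(1/4) = 1/4;  -(1/16)·log₂(1/4) = 0.1250
  (S=1,T=0): P(S|T) = (1/16)/(1/4) = 1/4;  -(1/16)·log₂(1/4) = 0.1250
  (S=1,T=1): P(S|T) = (1/4)/(1/2) = 1/2;  -(1/4)·log₂(1/2) = 0.2500
  (S=1,T=2): P(S|T) = (3/16)/(1/4) = 3/4;  -(3/16)·log₂(3/4) = 0.0778
H(S|T) = 0.0778 + 0.2500 + 0.1250 + 0.1250 + 0.2500 + 0.0778
  = 0.9056 bits

H(S,T) = H(T) + H(S|T) = 1.5000 + 0.9056 = 2.4056 bits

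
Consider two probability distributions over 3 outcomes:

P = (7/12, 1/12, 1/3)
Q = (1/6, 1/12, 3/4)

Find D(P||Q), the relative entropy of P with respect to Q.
D(P||Q) = Σ P(i) log₂(P(i)/Q(i))
  i=0: (7/12) × log₂((7/12)/(1/6)) = (7/12) × log₂(7/2) = 1.0543
  i=1: (1/12) × log₂((1/12)/(1/12)) = (1/12) × log₂(1) = 0.0000
  i=2: (1/3) × log₂((1/3)/(3/4)) = (1/3) × log₂(4/9) = -0.3900
D(P||Q) = 1.0543 + 0.0000 - 0.3900
  = 0.6643 bits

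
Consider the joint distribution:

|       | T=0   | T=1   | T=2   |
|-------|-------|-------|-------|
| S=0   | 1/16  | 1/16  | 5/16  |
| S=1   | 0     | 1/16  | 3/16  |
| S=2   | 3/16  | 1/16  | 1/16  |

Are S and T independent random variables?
Marginal P(S) (row sums):
  P(S=0) = 1/16 + 1/16 + 5/16 = 7/16
  P(S=1) = 0 + 1/16 + 3/16 = 1/4
  P(S=2) = 3/16 + 1/16 + 1/16 = 5/16
Marginal P(T) (column sums):
  P(T=0) = 1/16 + 0 + 3/16 = 1/4
  P(T=1) = 1/16 + 1/16 + 1/16 = 3/16
  P(T=2) = 5/16 + 3/16 + 1/16 = 9/16

S and T are independent iff P(S=i,T=j) = P(S=i)·P(T=j) for every cell.
  P(S=0)·P(T=0) = 7/16 × 1/4 = 7/64, but P(S=0,T=0) = 1/16 ✗

No, S and T are not independent. Quantitatively, I(S;T) > 0:

H(S) = -[(7/16)·log₂(7/16) + (1/4)·log₂(1/4) + (5/16)·log₂(5/16)]
  = 0.5218 + 0.5000 + 0.5244
  = 1.5462 bits
H(T) = -[(1/4)·log₂(1/4) + (3/16)·log₂(3/16) + (9/16)·log₂(9/16)]
  = 0.5000 + 0.4528 + 0.4669
  = 1.4197 bits
H(S,T) = -[(1/16)·log₂(1/16) + (1/16)·log₂(1/16) + (5/16)·log₂(5/16) + (1/16)·log₂(1/16) + (3/16)·log₂(3/16) + (3/16)·log₂(3/16) + (1/16)·log₂(1/16) + (1/16)·log₂(1/16)]
  = 0.2500 + 0.2500 + 0.5244 + 0.2500 + 0.4528 + 0.4528 + 0.2500 + 0.2500
  = 2.6800 bits
I(S;T) = H(S) + H(T) - H(S,T) = 1.5462 + 1.4197 - 2.6800 = 0.2859 bits > 0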